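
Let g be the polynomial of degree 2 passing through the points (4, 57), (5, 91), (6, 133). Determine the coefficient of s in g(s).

-2

Write g(s) = as^2 + bs + c. Substituting each data point gives a linear system:
  16a + 4b + c = 57
  25a + 5b + c = 91
  36a + 6b + c = 133
Solving the system yields a = 4, b = -2, c = 1.
So g(s) = 4s^2 - 2s + 1.
The coefficient of s is -2.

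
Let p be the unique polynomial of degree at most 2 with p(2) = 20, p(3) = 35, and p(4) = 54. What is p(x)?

Write p(x) = ax^2 + bx + c. Substituting each data point gives a linear system:
  4a + 2b + c = 20
  9a + 3b + c = 35
  16a + 4b + c = 54
Solving the system yields a = 2, b = 5, c = 2.
So p(x) = 2x^2 + 5x + 2.
Check: p(4) = 54. ✓

p(x) = 2x^2 + 5x + 2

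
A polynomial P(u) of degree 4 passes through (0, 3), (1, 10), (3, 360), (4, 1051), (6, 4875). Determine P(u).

Write P(u) = au^4 + bu^3 + cu^2 + du + e. Substituting each data point gives a linear system:
  e = 3
  a + b + c + d + e = 10
  81a + 27b + 9c + 3d + e = 360
  256a + 64b + 16c + 4d + e = 1051
  1296a + 216b + 36c + 6d + e = 4875
Solving the system yields a = 3, b = 5, c = -3, d = 2, e = 3.
So P(u) = 3u⁴ + 5u³ - 3u² + 2u + 3.
Check: P(3) = 360. ✓

P(u) = 3u^4 + 5u^3 - 3u^2 + 2u + 3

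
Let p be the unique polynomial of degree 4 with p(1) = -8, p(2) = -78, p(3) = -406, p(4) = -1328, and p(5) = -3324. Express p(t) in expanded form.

p(t) = -6t^4 + 4t^3 - 3t^2 + t - 4

Write p(t) = at^4 + bt^3 + ct^2 + dt + e. Substituting each data point gives a linear system:
  a + b + c + d + e = -8
  16a + 8b + 4c + 2d + e = -78
  81a + 27b + 9c + 3d + e = -406
  256a + 64b + 16c + 4d + e = -1328
  625a + 125b + 25c + 5d + e = -3324
Solving the system yields a = -6, b = 4, c = -3, d = 1, e = -4.
So p(t) = -6t^4 + 4t^3 - 3t^2 + t - 4.
Check: p(3) = -406. ✓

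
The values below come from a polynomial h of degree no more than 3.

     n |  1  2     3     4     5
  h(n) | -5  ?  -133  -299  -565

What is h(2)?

-43

On equispaced nodes a degree-3 polynomial has vanishing fourth forward difference, so
  h(1) - 4·h(2) + 6·h(3) - 4·h(4) + h(5) = 0.
Substituting the known values and solving for h(2):
  -4·h(2) = 172
  h(2) = -43.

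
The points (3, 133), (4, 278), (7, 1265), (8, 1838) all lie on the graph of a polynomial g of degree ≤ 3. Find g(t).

g(t) = 3t^3 + 4t^2 + 6t - 2

Using the Lagrange interpolation formula with nodes 3, 4, 7, 8:
  L_0(t) = (t - 4)(t - 7)(t - 8) / -20
  L_1(t) = (t - 3)(t - 7)(t - 8) / 12
  L_2(t) = (t - 3)(t - 4)(t - 8) / -12
  L_3(t) = (t - 3)(t - 4)(t - 7) / 20
Then g(t) = 133·L_0(t) + 278·L_1(t) + 1265·L_2(t) + 1838·L_3(t).
Expanding and collecting terms gives g(t) = 3t³ + 4t² + 6t - 2.
Check: g(3) = 133. ✓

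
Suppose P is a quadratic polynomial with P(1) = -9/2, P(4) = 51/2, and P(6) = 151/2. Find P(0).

Using the Lagrange interpolation formula with nodes 1, 4, 6:
  L_0(n) = (n - 4)(n - 6) / 15
  L_1(n) = (n - 1)(n - 6) / -6
  L_2(n) = (n - 1)(n - 4) / 10
Then P(n) = -9/2·L_0(n) + 51/2·L_1(n) + 151/2·L_2(n).
Expanding and collecting terms gives P(n) = 3n^2 - 5n - 5/2.
Evaluating at n = 0: P(0) = -5/2.

-5/2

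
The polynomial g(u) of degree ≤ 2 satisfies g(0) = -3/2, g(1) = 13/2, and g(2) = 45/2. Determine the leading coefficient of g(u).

Write g(u) = au^2 + bu + c. Substituting each data point gives a linear system:
  c = -3/2
  a + b + c = 13/2
  4a + 2b + c = 45/2
Solving the system yields a = 4, b = 4, c = -3/2.
So g(u) = 4u² + 4u - 3/2.
The leading coefficient is 4.

4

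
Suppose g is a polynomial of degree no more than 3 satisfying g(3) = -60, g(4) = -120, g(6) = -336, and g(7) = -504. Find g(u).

Using the Lagrange interpolation formula with nodes 3, 4, 6, 7:
  L_0(u) = (u - 4)(u - 6)(u - 7) / -12
  L_1(u) = (u - 3)(u - 6)(u - 7) / 6
  L_2(u) = (u - 3)(u - 4)(u - 7) / -6
  L_3(u) = (u - 3)(u - 4)(u - 6) / 12
Then g(u) = -60·L_0(u) - 120·L_1(u) - 336·L_2(u) - 504·L_3(u).
Expanding and collecting terms gives g(u) = -u^3 - 3u^2 - 2u.
Check: g(6) = -336. ✓

g(u) = -u^3 - 3u^2 - 2u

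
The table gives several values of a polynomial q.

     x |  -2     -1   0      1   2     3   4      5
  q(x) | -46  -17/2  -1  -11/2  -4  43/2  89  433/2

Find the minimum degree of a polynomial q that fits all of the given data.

3

Forward differences of the values at x = -2, -1, 0, 1, 2, 3, 4, 5:
  q  : -46  -17/2  -1  -11/2  -4  43/2  89  433/2
  Δ  : 75/2  15/2  -9/2  3/2  51/2  135/2  255/2
  Δ^2: -30  -12  6  24  42  60
  Δ^3: 18  18  18  18  18
  Δ^4: 0  0  0  0
  Δ^5: 0  0  0
  Δ^6: 0  0
  Δ^7: 0
The third differences are constant (18) and nonzero, while all higher differences vanish, so the minimal degree is 3.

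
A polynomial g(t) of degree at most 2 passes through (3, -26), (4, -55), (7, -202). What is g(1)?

2

Using the Lagrange interpolation formula with nodes 3, 4, 7:
  L_0(t) = (t - 4)(t - 7) / 4
  L_1(t) = (t - 3)(t - 7) / -3
  L_2(t) = (t - 3)(t - 4) / 12
Then g(t) = -26·L_0(t) - 55·L_1(t) - 202·L_2(t).
Expanding and collecting terms gives g(t) = -5t² + 6t + 1.
Evaluating at t = 1: g(1) = 2.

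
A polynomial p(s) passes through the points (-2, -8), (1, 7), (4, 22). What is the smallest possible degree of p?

1

Forward differences of the values at s = -2, 1, 4:
  p  : -8  7  22
  Δ  : 15  15
  Δ^2: 0
The first differences are constant (15) and nonzero, while all higher differences vanish, so the minimal degree is 1.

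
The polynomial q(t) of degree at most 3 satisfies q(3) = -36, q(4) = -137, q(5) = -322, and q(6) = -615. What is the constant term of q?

3

Write q(t) = at^3 + bt^2 + ct + d. Substituting each data point gives a linear system:
  27a + 9b + 3c + d = -36
  64a + 16b + 4c + d = -137
  125a + 25b + 5c + d = -322
  216a + 36b + 6c + d = -615
Solving the system yields a = -4, b = 6, c = 5, d = 3.
So q(t) = -4t³ + 6t² + 5t + 3.
The constant term is 3.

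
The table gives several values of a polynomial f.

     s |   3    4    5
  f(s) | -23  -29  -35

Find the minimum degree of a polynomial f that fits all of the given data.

Forward differences of the values at s = 3, 4, 5:
  f  : -23  -29  -35
  Δ  : -6  -6
  Δ^2: 0
The first differences are constant (-6) and nonzero, while all higher differences vanish, so the minimal degree is 1.

1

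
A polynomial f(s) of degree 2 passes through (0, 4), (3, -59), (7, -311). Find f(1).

-5

Using the Lagrange interpolation formula with nodes 0, 3, 7:
  L_0(s) = (s - 3)(s - 7) / 21
  L_1(s) = s(s - 7) / -12
  L_2(s) = s(s - 3) / 28
Then f(s) = 4·L_0(s) - 59·L_1(s) - 311·L_2(s).
Expanding and collecting terms gives f(s) = -6s² - 3s + 4.
Evaluating at s = 1: f(1) = -5.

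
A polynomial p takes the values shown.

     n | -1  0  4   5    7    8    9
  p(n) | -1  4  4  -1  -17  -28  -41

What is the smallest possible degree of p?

Divided differences on the nodes -1, 0, 4, 5, 7, 8, 9:
  order 0: -1  4  4  -1  -17  -28  -41
  order 1: 5  0  -5  -8  -11  -13
  order 2: -1  -1  -1  -1  -1
  order 3: 0  0  0  0
  order 4: 0  0  0
  order 5: 0  0
  order 6: 0
The order-2 divided differences are all -1 (nonzero) and every higher order vanishes, so the data lies on a polynomial of degree exactly 2.

2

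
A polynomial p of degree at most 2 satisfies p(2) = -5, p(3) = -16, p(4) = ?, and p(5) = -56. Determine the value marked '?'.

On equispaced nodes a degree-2 polynomial has vanishing third forward difference, so
  - p(2) + 3·p(3) - 3·p(4) + p(5) = 0.
Substituting the known values and solving for p(4):
  -3·p(4) = 99
  p(4) = -33.

-33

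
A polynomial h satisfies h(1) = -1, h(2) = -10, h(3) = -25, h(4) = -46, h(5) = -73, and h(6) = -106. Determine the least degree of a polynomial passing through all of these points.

Forward differences of the values at s = 1, 2, 3, 4, 5, 6:
  h  : -1  -10  -25  -46  -73  -106
  Δ  : -9  -15  -21  -27  -33
  Δ^2: -6  -6  -6  -6
  Δ^3: 0  0  0
  Δ^4: 0  0
  Δ^5: 0
The second differences are constant (-6) and nonzero, while all higher differences vanish, so the minimal degree is 2.

2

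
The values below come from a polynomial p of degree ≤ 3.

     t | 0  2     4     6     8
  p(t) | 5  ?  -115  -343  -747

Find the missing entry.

The 4 known points determine the degree-3 polynomial uniquely.
Write p(t) = at^3 + bt^2 + ct + d. Substituting each data point gives a linear system:
  d = 5
  64a + 16b + 4c + d = -115
  216a + 36b + 6c + d = -343
  512a + 64b + 8c + d = -747
Solving the system yields a = -1, b = -4, c = 2, d = 5.
So p(t) = -t^3 - 4t^2 + 2t + 5.
Then p(2) = -15.

-15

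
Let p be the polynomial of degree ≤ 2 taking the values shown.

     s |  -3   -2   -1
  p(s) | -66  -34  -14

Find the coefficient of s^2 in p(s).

Write p(s) = as^2 + bs + c. Substituting each data point gives a linear system:
  9a - 3b + c = -66
  4a - 2b + c = -34
  a - b + c = -14
Solving the system yields a = -6, b = 2, c = -6.
So p(s) = -6s² + 2s - 6.
The leading coefficient is -6.

-6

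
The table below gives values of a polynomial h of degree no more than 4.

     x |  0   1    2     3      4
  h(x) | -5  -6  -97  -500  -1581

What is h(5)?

-3850

Using the Lagrange interpolation formula with nodes 0, 1, 2, 3, 4:
  L_0(x) = (x - 1)(x - 2)(x - 3)(x - 4) / 24
  L_1(x) = x(x - 2)(x - 3)(x - 4) / -6
  L_2(x) = x(x - 1)(x - 3)(x - 4) / 4
  L_3(x) = x(x - 1)(x - 2)(x - 4) / -6
  L_4(x) = x(x - 1)(x - 2)(x - 3) / 24
Then h(x) = -5·L_0(x) - 6·L_1(x) - 97·L_2(x) - 500·L_3(x) - 1581·L_4(x).
Expanding and collecting terms gives h(x) = -6x^4 - x^3 + 6x - 5.
Evaluating at x = 5: h(5) = -3850.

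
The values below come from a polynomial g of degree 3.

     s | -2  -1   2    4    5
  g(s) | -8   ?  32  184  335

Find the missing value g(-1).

The 4 known points determine the degree-3 polynomial uniquely.
Write g(s) = as^3 + bs^2 + cs + d. Substituting each data point gives a linear system:
  -8a + 4b - 2c + d = -8
  8a + 4b + 2c + d = 32
  64a + 16b + 4c + d = 184
  125a + 25b + 5c + d = 335
Solving the system yields a = 2, b = 3, c = 2, d = 0.
So g(s) = 2s³ + 3s² + 2s.
Then g(-1) = -1.

-1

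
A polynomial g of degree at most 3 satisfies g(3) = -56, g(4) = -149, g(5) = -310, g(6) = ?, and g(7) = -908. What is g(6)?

The 4 known points determine the degree-3 polynomial uniquely.
Write g(n) = an^3 + bn^2 + cn + d. Substituting each data point gives a linear system:
  27a + 9b + 3c + d = -56
  64a + 16b + 4c + d = -149
  125a + 25b + 5c + d = -310
  343a + 49b + 7c + d = -908
Solving the system yields a = -3, b = 2, c = 4, d = -5.
So g(n) = -3n³ + 2n² + 4n - 5.
Then g(6) = -557.

-557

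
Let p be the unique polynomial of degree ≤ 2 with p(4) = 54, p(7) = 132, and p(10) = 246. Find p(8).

166

Using the Lagrange interpolation formula with nodes 4, 7, 10:
  L_0(u) = (u - 7)(u - 10) / 18
  L_1(u) = (u - 4)(u - 10) / -9
  L_2(u) = (u - 4)(u - 7) / 18
Then p(u) = 54·L_0(u) + 132·L_1(u) + 246·L_2(u).
Expanding and collecting terms gives p(u) = 2u^2 + 4u + 6.
Evaluating at u = 8: p(8) = 166.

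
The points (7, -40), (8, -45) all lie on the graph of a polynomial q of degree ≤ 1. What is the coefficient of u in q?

-5

Write q(u) = au + b. Substituting each data point gives a linear system:
  7a + b = -40
  8a + b = -45
Solving the system yields a = -5, b = -5.
So q(u) = -5u - 5.
The leading coefficient is -5.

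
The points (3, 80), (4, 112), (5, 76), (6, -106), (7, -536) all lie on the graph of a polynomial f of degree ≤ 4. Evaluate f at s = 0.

Forward differences of the values at s = 3, 4, 5, 6, 7:
  f  : 80  112  76  -106  -536
  Δ  : 32  -36  -182  -430
  Δ^2: -68  -146  -248
  Δ^3: -78  -102
  Δ^4: -24
The fourth differences are constant, confirming degree 4.
Interpolating (Newton forward form) and evaluating at s = 0 gives f(0) = -4.

-4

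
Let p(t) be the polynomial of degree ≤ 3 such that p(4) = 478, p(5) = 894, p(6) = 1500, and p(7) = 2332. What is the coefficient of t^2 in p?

Write p(t) = at^3 + bt^2 + ct + d. Substituting each data point gives a linear system:
  64a + 16b + 4c + d = 478
  125a + 25b + 5c + d = 894
  216a + 36b + 6c + d = 1500
  343a + 49b + 7c + d = 2332
Solving the system yields a = 6, b = 5, c = 5, d = -6.
So p(t) = 6t³ + 5t² + 5t - 6.
The coefficient of t^2 is 5.

5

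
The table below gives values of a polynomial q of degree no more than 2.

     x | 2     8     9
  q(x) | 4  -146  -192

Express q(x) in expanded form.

q(x) = -3x^2 + 5x + 6

Write q(x) = ax^2 + bx + c. Substituting each data point gives a linear system:
  4a + 2b + c = 4
  64a + 8b + c = -146
  81a + 9b + c = -192
Solving the system yields a = -3, b = 5, c = 6.
So q(x) = -3x^2 + 5x + 6.
Check: q(8) = -146. ✓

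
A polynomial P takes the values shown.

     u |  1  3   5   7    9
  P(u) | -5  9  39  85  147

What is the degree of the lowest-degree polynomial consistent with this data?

Forward differences of the values at u = 1, 3, 5, 7, 9:
  P  : -5  9  39  85  147
  Δ  : 14  30  46  62
  Δ^2: 16  16  16
  Δ^3: 0  0
  Δ^4: 0
The second differences are constant (16) and nonzero, while all higher differences vanish, so the minimal degree is 2.

2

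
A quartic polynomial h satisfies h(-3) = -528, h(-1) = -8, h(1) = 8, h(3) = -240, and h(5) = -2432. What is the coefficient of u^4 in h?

-5

Write h(u) = au^4 + bu^3 + cu^2 + du + e. Substituting each data point gives a linear system:
  81a - 27b + 9c - 3d + e = -528
  a - b + c - d + e = -8
  a + b + c + d + e = 8
  81a + 27b + 9c + 3d + e = -240
  625a + 125b + 25c + 5d + e = -2432
Solving the system yields a = -5, b = 5, c = 2, d = 3, e = 3.
So h(u) = -5u⁴ + 5u³ + 2u² + 3u + 3.
The leading coefficient is -5.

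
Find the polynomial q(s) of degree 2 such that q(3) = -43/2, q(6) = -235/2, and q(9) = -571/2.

Write q(s) = as^2 + bs + c. Substituting each data point gives a linear system:
  9a + 3b + c = -43/2
  36a + 6b + c = -235/2
  81a + 9b + c = -571/2
Solving the system yields a = -4, b = 4, c = 5/2.
So q(s) = -4s^2 + 4s + 5/2.
Check: q(3) = -43/2. ✓

q(s) = -4s^2 + 4s + 5/2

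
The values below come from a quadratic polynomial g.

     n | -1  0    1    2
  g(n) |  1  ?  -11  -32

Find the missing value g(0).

The 3 known points determine the degree-2 polynomial uniquely.
Write g(n) = an^2 + bn + c. Substituting each data point gives a linear system:
  a - b + c = 1
  a + b + c = -11
  4a + 2b + c = -32
Solving the system yields a = -5, b = -6, c = 0.
So g(n) = -5n^2 - 6n.
Then g(0) = 0.

0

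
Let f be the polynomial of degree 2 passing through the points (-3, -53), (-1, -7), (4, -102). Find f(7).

Write f(x) = ax^2 + bx + c. Substituting each data point gives a linear system:
  9a - 3b + c = -53
  a - b + c = -7
  16a + 4b + c = -102
Solving the system yields a = -6, b = -1, c = -2.
So f(x) = -6x² - x - 2.
Then f(7) = -303.

-303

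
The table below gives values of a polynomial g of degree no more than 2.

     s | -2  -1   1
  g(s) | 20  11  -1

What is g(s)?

g(s) = s^2 - 6s + 4

Write g(s) = as^2 + bs + c. Substituting each data point gives a linear system:
  4a - 2b + c = 20
  a - b + c = 11
  a + b + c = -1
Solving the system yields a = 1, b = -6, c = 4.
So g(s) = s² - 6s + 4.
Check: g(1) = -1. ✓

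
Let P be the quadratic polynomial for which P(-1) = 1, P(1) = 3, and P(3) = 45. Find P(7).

Forward differences of the values at n = -1, 1, 3:
  P  : 1  3  45
  Δ  : 2  42
  Δ^2: 40
The second differences are constant, confirming degree 2.
Interpolating (Newton forward form) and evaluating at n = 7 gives P(7) = 249.

249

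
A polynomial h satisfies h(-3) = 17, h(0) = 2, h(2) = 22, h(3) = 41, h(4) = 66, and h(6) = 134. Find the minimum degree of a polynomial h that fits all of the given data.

2

Divided differences on the nodes -3, 0, 2, 3, 4, 6:
  order 0: 17  2  22  41  66  134
  order 1: -5  10  19  25  34
  order 2: 3  3  3  3
  order 3: 0  0  0
  order 4: 0  0
  order 5: 0
The order-2 divided differences are all 3 (nonzero) and every higher order vanishes, so the data lies on a polynomial of degree exactly 2.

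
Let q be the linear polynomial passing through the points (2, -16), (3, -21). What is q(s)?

Write q(s) = as + b. Substituting each data point gives a linear system:
  2a + b = -16
  3a + b = -21
Solving the system yields a = -5, b = -6.
So q(s) = -5s - 6.
Check: q(3) = -21. ✓

q(s) = -5s - 6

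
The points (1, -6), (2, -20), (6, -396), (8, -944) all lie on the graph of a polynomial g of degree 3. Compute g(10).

-1860

Write g(x) = ax^3 + bx^2 + cx + d. Substituting each data point gives a linear system:
  a + b + c + d = -6
  8a + 4b + 2c + d = -20
  216a + 36b + 6c + d = -396
  512a + 64b + 8c + d = -944
Solving the system yields a = -2, b = 2, c = -6, d = 0.
So g(x) = -2x^3 + 2x^2 - 6x.
Then g(10) = -1860.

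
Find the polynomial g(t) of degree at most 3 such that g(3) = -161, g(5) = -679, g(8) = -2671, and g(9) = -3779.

Using the Lagrange interpolation formula with nodes 3, 5, 8, 9:
  L_0(t) = (t - 5)(t - 8)(t - 9) / -60
  L_1(t) = (t - 3)(t - 8)(t - 9) / 24
  L_2(t) = (t - 3)(t - 5)(t - 9) / -15
  L_3(t) = (t - 3)(t - 5)(t - 8) / 24
Then g(t) = -161·L_0(t) - 679·L_1(t) - 2671·L_2(t) - 3779·L_3(t).
Expanding and collecting terms gives g(t) = -5t^3 - t^2 - 6t + 1.
Check: g(5) = -679. ✓

g(t) = -5t^3 - t^2 - 6t + 1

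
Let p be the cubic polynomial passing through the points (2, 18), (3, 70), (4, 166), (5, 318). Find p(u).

Write p(u) = au^3 + bu^2 + cu + d. Substituting each data point gives a linear system:
  8a + 4b + 2c + d = 18
  27a + 9b + 3c + d = 70
  64a + 16b + 4c + d = 166
  125a + 25b + 5c + d = 318
Solving the system yields a = 2, b = 4, c = -6, d = -2.
So p(u) = 2u^3 + 4u^2 - 6u - 2.
Check: p(4) = 166. ✓

p(u) = 2u^3 + 4u^2 - 6u - 2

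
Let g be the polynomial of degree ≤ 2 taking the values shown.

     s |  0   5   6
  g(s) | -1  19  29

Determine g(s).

Using the Lagrange interpolation formula with nodes 0, 5, 6:
  L_0(s) = (s - 5)(s - 6) / 30
  L_1(s) = s(s - 6) / -5
  L_2(s) = s(s - 5) / 6
Then g(s) = -1·L_0(s) + 19·L_1(s) + 29·L_2(s).
Expanding and collecting terms gives g(s) = s^2 - s - 1.
Check: g(5) = 19. ✓

g(s) = s^2 - s - 1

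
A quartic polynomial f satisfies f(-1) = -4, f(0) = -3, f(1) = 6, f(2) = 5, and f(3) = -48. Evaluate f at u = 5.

-598

Using the Lagrange interpolation formula with nodes -1, 0, 1, 2, 3:
  L_0(u) = u(u - 1)(u - 2)(u - 3) / 24
  L_1(u) = (u + 1)(u - 1)(u - 2)(u - 3) / -6
  L_2(u) = (u + 1)u(u - 2)(u - 3) / 4
  L_3(u) = (u + 1)u(u - 1)(u - 3) / -6
  L_4(u) = (u + 1)u(u - 1)(u - 2) / 24
Then f(u) = -4·L_0(u) - 3·L_1(u) + 6·L_2(u) + 5·L_3(u) - 48·L_4(u).
Expanding and collecting terms gives f(u) = -u^4 - u^3 + 5u^2 + 6u - 3.
Evaluating at u = 5: f(5) = -598.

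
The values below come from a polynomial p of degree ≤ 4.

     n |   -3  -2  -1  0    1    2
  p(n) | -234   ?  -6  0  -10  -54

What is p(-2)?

The 5 known points determine the degree-4 polynomial uniquely.
Write p(n) = an^4 + bn^3 + cn^2 + dn + e. Substituting each data point gives a linear system:
  81a - 27b + 9c - 3d + e = -234
  a - b + c - d + e = -6
  e = 0
  a + b + c + d + e = -10
  16a + 8b + 4c + 2d + e = -54
Solving the system yields a = -2, b = 1, c = -6, d = -3, e = 0.
So p(n) = -2n⁴ + n³ - 6n² - 3n.
Then p(-2) = -58.

-58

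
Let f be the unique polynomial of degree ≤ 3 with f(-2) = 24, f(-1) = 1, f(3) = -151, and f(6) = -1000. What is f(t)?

f(t) = -4t^3 - 3t^2 - 4t - 4

Write f(t) = at^3 + bt^2 + ct + d. Substituting each data point gives a linear system:
  -8a + 4b - 2c + d = 24
  -a + b - c + d = 1
  27a + 9b + 3c + d = -151
  216a + 36b + 6c + d = -1000
Solving the system yields a = -4, b = -3, c = -4, d = -4.
So f(t) = -4t³ - 3t² - 4t - 4.
Check: f(6) = -1000. ✓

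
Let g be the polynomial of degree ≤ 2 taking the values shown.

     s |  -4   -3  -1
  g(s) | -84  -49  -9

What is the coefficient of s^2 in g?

Write g(s) = as^2 + bs + c. Substituting each data point gives a linear system:
  16a - 4b + c = -84
  9a - 3b + c = -49
  a - b + c = -9
Solving the system yields a = -5, b = 0, c = -4.
So g(s) = -5s^2 - 4.
The leading coefficient is -5.

-5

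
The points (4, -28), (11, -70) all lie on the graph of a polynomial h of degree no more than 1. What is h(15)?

-94

Write h(t) = at + b. Substituting each data point gives a linear system:
  4a + b = -28
  11a + b = -70
Solving the system yields a = -6, b = -4.
So h(t) = -6t - 4.
Then h(15) = -94.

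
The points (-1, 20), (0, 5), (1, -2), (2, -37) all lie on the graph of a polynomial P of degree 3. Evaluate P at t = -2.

79

Using the Lagrange interpolation formula with nodes -1, 0, 1, 2:
  L_0(t) = t(t - 1)(t - 2) / -6
  L_1(t) = (t + 1)(t - 1)(t - 2) / 2
  L_2(t) = (t + 1)t(t - 2) / -2
  L_3(t) = (t + 1)t(t - 1) / 6
Then P(t) = 20·L_0(t) + 5·L_1(t) - 2·L_2(t) - 37·L_3(t).
Expanding and collecting terms gives P(t) = -6t^3 + 4t^2 - 5t + 5.
Evaluating at t = -2: P(-2) = 79.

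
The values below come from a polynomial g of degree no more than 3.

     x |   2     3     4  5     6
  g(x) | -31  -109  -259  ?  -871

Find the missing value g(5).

The 4 known points determine the degree-3 polynomial uniquely.
Write g(x) = ax^3 + bx^2 + cx + d. Substituting each data point gives a linear system:
  8a + 4b + 2c + d = -31
  27a + 9b + 3c + d = -109
  64a + 16b + 4c + d = -259
  216a + 36b + 6c + d = -871
Solving the system yields a = -4, b = 0, c = -2, d = 5.
So g(x) = -4x³ - 2x + 5.
Then g(5) = -505.

-505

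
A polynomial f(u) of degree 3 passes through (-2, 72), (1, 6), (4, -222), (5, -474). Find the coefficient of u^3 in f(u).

Write f(u) = au^3 + bu^2 + cu + d. Substituting each data point gives a linear system:
  -8a + 4b - 2c + d = 72
  a + b + c + d = 6
  64a + 16b + 4c + d = -222
  125a + 25b + 5c + d = -474
Solving the system yields a = -5, b = 6, c = -1, d = 6.
So f(u) = -5u^3 + 6u^2 - u + 6.
The leading coefficient is -5.

-5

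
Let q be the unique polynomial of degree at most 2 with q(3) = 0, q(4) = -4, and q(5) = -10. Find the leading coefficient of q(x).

Write q(x) = ax^2 + bx + c. Substituting each data point gives a linear system:
  9a + 3b + c = 0
  16a + 4b + c = -4
  25a + 5b + c = -10
Solving the system yields a = -1, b = 3, c = 0.
So q(x) = -x² + 3x.
The leading coefficient is -1.

-1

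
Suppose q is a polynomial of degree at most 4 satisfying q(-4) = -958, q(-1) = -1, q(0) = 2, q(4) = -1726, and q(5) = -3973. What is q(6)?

Using the Lagrange interpolation formula with nodes -4, -1, 0, 4, 5:
  L_0(u) = (u + 1)u(u - 4)(u - 5) / 864
  L_1(u) = (u + 4)u(u - 4)(u - 5) / -90
  L_2(u) = (u + 4)(u + 1)(u - 4)(u - 5) / 80
  L_3(u) = (u + 4)(u + 1)u(u - 5) / -160
  L_4(u) = (u + 4)(u + 1)u(u - 4) / 270
Then q(u) = -958·L_0(u) - 1·L_1(u) + 2·L_2(u) - 1726·L_3(u) - 3973·L_4(u).
Expanding and collecting terms gives q(u) = -5u⁴ - 6u³ - 4u² + 2.
Evaluating at u = 6: q(6) = -7918.

-7918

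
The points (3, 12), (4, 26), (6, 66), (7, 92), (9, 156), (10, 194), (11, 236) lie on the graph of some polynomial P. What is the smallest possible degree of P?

2

Divided differences on the nodes 3, 4, 6, 7, 9, 10, 11:
  order 0: 12  26  66  92  156  194  236
  order 1: 14  20  26  32  38  42
  order 2: 2  2  2  2  2
  order 3: 0  0  0  0
  order 4: 0  0  0
  order 5: 0  0
  order 6: 0
The order-2 divided differences are all 2 (nonzero) and every higher order vanishes, so the data lies on a polynomial of degree exactly 2.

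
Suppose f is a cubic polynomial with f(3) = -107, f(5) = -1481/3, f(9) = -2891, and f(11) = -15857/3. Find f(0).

-2

Using the Lagrange interpolation formula with nodes 3, 5, 9, 11:
  L_0(s) = (s - 5)(s - 9)(s - 11) / -96
  L_1(s) = (s - 3)(s - 9)(s - 11) / 48
  L_2(s) = (s - 3)(s - 5)(s - 11) / -48
  L_3(s) = (s - 3)(s - 5)(s - 9) / 96
Then f(s) = -107·L_0(s) - 1481/3·L_1(s) - 2891·L_2(s) - 15857/3·L_3(s).
Expanding and collecting terms gives f(s) = -4s^3 + (1/3)s^2 - 2.
Evaluating at s = 0: f(0) = -2.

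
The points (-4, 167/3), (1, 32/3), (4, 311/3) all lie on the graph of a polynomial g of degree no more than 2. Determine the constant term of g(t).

Write g(t) = at^2 + bt + c. Substituting each data point gives a linear system:
  16a - 4b + c = 167/3
  a + b + c = 32/3
  16a + 4b + c = 311/3
Solving the system yields a = 5, b = 6, c = -1/3.
So g(t) = 5t^2 + 6t - 1/3.
The constant term is -1/3.

-1/3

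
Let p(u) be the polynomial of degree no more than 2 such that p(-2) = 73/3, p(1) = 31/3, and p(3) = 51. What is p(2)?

77/3

Using the Lagrange interpolation formula with nodes -2, 1, 3:
  L_0(u) = (u - 1)(u - 3) / 15
  L_1(u) = (u + 2)(u - 3) / -6
  L_2(u) = (u + 2)(u - 1) / 10
Then p(u) = 73/3·L_0(u) + 31/3·L_1(u) + 51·L_2(u).
Expanding and collecting terms gives p(u) = 5u^2 + (1/3)u + 5.
Evaluating at u = 2: p(2) = 77/3.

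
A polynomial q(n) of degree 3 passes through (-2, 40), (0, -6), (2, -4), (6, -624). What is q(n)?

q(n) = -4n^3 + 6n^2 + 5n - 6

Using the Lagrange interpolation formula with nodes -2, 0, 2, 6:
  L_0(n) = n(n - 2)(n - 6) / -64
  L_1(n) = (n + 2)(n - 2)(n - 6) / 24
  L_2(n) = (n + 2)n(n - 6) / -32
  L_3(n) = (n + 2)n(n - 2) / 192
Then q(n) = 40·L_0(n) - 6·L_1(n) - 4·L_2(n) - 624·L_3(n).
Expanding and collecting terms gives q(n) = -4n³ + 6n² + 5n - 6.
Check: q(-2) = 40. ✓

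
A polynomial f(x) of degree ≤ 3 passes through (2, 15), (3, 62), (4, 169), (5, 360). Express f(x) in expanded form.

f(x) = 4x^3 - 6x^2 + x + 5

Using the Lagrange interpolation formula with nodes 2, 3, 4, 5:
  L_0(x) = (x - 3)(x - 4)(x - 5) / -6
  L_1(x) = (x - 2)(x - 4)(x - 5) / 2
  L_2(x) = (x - 2)(x - 3)(x - 5) / -2
  L_3(x) = (x - 2)(x - 3)(x - 4) / 6
Then f(x) = 15·L_0(x) + 62·L_1(x) + 169·L_2(x) + 360·L_3(x).
Expanding and collecting terms gives f(x) = 4x^3 - 6x^2 + x + 5.
Check: f(4) = 169. ✓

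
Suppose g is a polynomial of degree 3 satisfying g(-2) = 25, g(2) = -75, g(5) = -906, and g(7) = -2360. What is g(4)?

-485

Using the Lagrange interpolation formula with nodes -2, 2, 5, 7:
  L_0(t) = (t - 2)(t - 5)(t - 7) / -252
  L_1(t) = (t + 2)(t - 5)(t - 7) / 60
  L_2(t) = (t + 2)(t - 2)(t - 7) / -42
  L_3(t) = (t + 2)(t - 2)(t - 5) / 90
Then g(t) = 25·L_0(t) - 75·L_1(t) - 906·L_2(t) - 2360·L_3(t).
Expanding and collecting terms gives g(t) = -6t^3 - 6t^2 - t - 1.
Evaluating at t = 4: g(4) = -485.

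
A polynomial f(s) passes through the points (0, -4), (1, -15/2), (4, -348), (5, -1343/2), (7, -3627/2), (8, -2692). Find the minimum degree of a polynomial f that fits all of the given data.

3

Divided differences on the nodes 0, 1, 4, 5, 7, 8:
  order 0: -4  -15/2  -348  -1343/2  -3627/2  -2692
  order 1: -7/2  -227/2  -647/2  -571  -1757/2
  order 2: -55/2  -105/2  -165/2  -205/2
  order 3: -5  -5  -5
  order 4: 0  0
  order 5: 0
The order-3 divided differences are all -5 (nonzero) and every higher order vanishes, so the data lies on a polynomial of degree exactly 3.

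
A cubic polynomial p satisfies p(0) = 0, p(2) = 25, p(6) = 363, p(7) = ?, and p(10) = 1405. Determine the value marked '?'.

1085/2

The 4 known points determine the degree-3 polynomial uniquely.
Write p(s) = as^3 + bs^2 + cs + d. Substituting each data point gives a linear system:
  d = 0
  8a + 4b + 2c + d = 25
  216a + 36b + 6c + d = 363
  1000a + 100b + 10c + d = 1405
Solving the system yields a = 1, b = 4, c = 1/2, d = 0.
So p(s) = s^3 + 4s^2 + (1/2)s.
Then p(7) = 1085/2.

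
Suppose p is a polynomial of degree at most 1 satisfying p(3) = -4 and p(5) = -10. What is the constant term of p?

Write p(n) = an + b. Substituting each data point gives a linear system:
  3a + b = -4
  5a + b = -10
Solving the system yields a = -3, b = 5.
So p(n) = -3n + 5.
The constant term is 5.

5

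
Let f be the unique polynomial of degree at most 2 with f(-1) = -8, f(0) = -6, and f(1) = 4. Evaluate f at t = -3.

Forward differences of the values at t = -1, 0, 1:
  f  : -8  -6  4
  Δ  : 2  10
  Δ^2: 8
The second differences are constant, confirming degree 2.
Interpolating (Newton forward form) and evaluating at t = -3 gives f(-3) = 12.

12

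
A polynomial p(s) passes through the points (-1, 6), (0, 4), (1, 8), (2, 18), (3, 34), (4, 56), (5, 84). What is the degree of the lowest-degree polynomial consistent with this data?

2

Forward differences of the values at s = -1, 0, 1, 2, 3, 4, 5:
  p  : 6  4  8  18  34  56  84
  Δ  : -2  4  10  16  22  28
  Δ^2: 6  6  6  6  6
  Δ^3: 0  0  0  0
  Δ^4: 0  0  0
  Δ^5: 0  0
  Δ^6: 0
The second differences are constant (6) and nonzero, while all higher differences vanish, so the minimal degree is 2.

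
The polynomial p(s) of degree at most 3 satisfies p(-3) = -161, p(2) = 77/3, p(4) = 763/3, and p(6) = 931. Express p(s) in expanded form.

Write p(s) = as^3 + bs^2 + cs + d. Substituting each data point gives a linear system:
  -27a + 9b - 3c + d = -161
  8a + 4b + 2c + d = 77/3
  64a + 16b + 4c + d = 763/3
  216a + 36b + 6c + d = 931
Solving the system yields a = 5, b = -4, c = -5/3, d = 5.
So p(s) = 5s^3 - 4s^2 - (5/3)s + 5.
Check: p(6) = 931. ✓

p(s) = 5s^3 - 4s^2 - (5/3)s + 5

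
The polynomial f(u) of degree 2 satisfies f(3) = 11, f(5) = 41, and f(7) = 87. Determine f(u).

f(u) = 2u^2 - u - 4

Write f(u) = au^2 + bu + c. Substituting each data point gives a linear system:
  9a + 3b + c = 11
  25a + 5b + c = 41
  49a + 7b + c = 87
Solving the system yields a = 2, b = -1, c = -4.
So f(u) = 2u^2 - u - 4.
Check: f(5) = 41. ✓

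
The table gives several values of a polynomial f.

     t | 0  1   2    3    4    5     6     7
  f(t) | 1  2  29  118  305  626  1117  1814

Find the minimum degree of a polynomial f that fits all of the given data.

Forward differences of the values at t = 0, 1, 2, 3, 4, 5, 6, 7:
  f  : 1  2  29  118  305  626  1117  1814
  Δ  : 1  27  89  187  321  491  697
  Δ^2: 26  62  98  134  170  206
  Δ^3: 36  36  36  36  36
  Δ^4: 0  0  0  0
  Δ^5: 0  0  0
  Δ^6: 0  0
  Δ^7: 0
The third differences are constant (36) and nonzero, while all higher differences vanish, so the minimal degree is 3.

3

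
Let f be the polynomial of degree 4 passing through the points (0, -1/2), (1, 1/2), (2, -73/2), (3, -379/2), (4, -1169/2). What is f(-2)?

Forward differences of the values at s = 0, 1, 2, 3, 4:
  f  : -1/2  1/2  -73/2  -379/2  -1169/2
  Δ  : 1  -37  -153  -395
  Δ^2: -38  -116  -242
  Δ^3: -78  -126
  Δ^4: -48
The fourth differences are constant, confirming degree 4.
Interpolating (Newton forward form) and evaluating at s = -2 gives f(-2) = -89/2.

-89/2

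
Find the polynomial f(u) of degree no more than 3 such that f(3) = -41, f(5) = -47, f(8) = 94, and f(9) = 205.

Using the Lagrange interpolation formula with nodes 3, 5, 8, 9:
  L_0(u) = (u - 5)(u - 8)(u - 9) / -60
  L_1(u) = (u - 3)(u - 8)(u - 9) / 24
  L_2(u) = (u - 3)(u - 5)(u - 9) / -15
  L_3(u) = (u - 3)(u - 5)(u - 8) / 24
Then f(u) = -41·L_0(u) - 47·L_1(u) + 94·L_2(u) + 205·L_3(u).
Expanding and collecting terms gives f(u) = u³ - 6u² - 4u - 2.
Check: f(5) = -47. ✓

f(u) = u^3 - 6u^2 - 4u - 2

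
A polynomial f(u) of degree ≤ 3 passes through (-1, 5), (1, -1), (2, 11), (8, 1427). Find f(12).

Using the Lagrange interpolation formula with nodes -1, 1, 2, 8:
  L_0(u) = (u - 1)(u - 2)(u - 8) / -54
  L_1(u) = (u + 1)(u - 2)(u - 8) / 14
  L_2(u) = (u + 1)(u - 1)(u - 8) / -18
  L_3(u) = (u + 1)(u - 1)(u - 2) / 378
Then f(u) = 5·L_0(u) - 1·L_1(u) + 11·L_2(u) + 1427·L_3(u).
Expanding and collecting terms gives f(u) = 3u³ - u² - 6u + 3.
Evaluating at u = 12: f(12) = 4971.

4971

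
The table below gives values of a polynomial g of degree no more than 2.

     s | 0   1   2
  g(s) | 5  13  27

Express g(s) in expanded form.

g(s) = 3s^2 + 5s + 5

Using the Lagrange interpolation formula with nodes 0, 1, 2:
  L_0(s) = (s - 1)(s - 2) / 2
  L_1(s) = s(s - 2) / -1
  L_2(s) = s(s - 1) / 2
Then g(s) = 5·L_0(s) + 13·L_1(s) + 27·L_2(s).
Expanding and collecting terms gives g(s) = 3s² + 5s + 5.
Check: g(0) = 5. ✓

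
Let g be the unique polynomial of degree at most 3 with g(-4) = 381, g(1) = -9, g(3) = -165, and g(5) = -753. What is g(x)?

g(x) = -6x^3 - 3

Write g(x) = ax^3 + bx^2 + cx + d. Substituting each data point gives a linear system:
  -64a + 16b - 4c + d = 381
  a + b + c + d = -9
  27a + 9b + 3c + d = -165
  125a + 25b + 5c + d = -753
Solving the system yields a = -6, b = 0, c = 0, d = -3.
So g(x) = -6x^3 - 3.
Check: g(1) = -9. ✓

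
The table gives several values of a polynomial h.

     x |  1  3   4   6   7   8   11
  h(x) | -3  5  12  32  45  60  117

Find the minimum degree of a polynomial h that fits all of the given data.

2

Divided differences on the nodes 1, 3, 4, 6, 7, 8, 11:
  order 0: -3  5  12  32  45  60  117
  order 1: 4  7  10  13  15  19
  order 2: 1  1  1  1  1
  order 3: 0  0  0  0
  order 4: 0  0  0
  order 5: 0  0
  order 6: 0
The order-2 divided differences are all 1 (nonzero) and every higher order vanishes, so the data lies on a polynomial of degree exactly 2.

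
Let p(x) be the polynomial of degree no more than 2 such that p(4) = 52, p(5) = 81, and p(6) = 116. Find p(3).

29

Write p(x) = ax^2 + bx + c. Substituting each data point gives a linear system:
  16a + 4b + c = 52
  25a + 5b + c = 81
  36a + 6b + c = 116
Solving the system yields a = 3, b = 2, c = -4.
So p(x) = 3x^2 + 2x - 4.
Then p(3) = 29.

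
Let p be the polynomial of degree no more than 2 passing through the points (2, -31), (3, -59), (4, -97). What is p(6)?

-203

Using the Lagrange interpolation formula with nodes 2, 3, 4:
  L_0(x) = (x - 3)(x - 4) / 2
  L_1(x) = (x - 2)(x - 4) / -1
  L_2(x) = (x - 2)(x - 3) / 2
Then p(x) = -31·L_0(x) - 59·L_1(x) - 97·L_2(x).
Expanding and collecting terms gives p(x) = -5x² - 3x - 5.
Evaluating at x = 6: p(6) = -203.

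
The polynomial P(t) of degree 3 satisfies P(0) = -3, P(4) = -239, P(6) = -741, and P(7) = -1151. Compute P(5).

Using the Lagrange interpolation formula with nodes 0, 4, 6, 7:
  L_0(t) = (t - 4)(t - 6)(t - 7) / -168
  L_1(t) = t(t - 6)(t - 7) / 24
  L_2(t) = t(t - 4)(t - 7) / -12
  L_3(t) = t(t - 4)(t - 6) / 21
Then P(t) = -3·L_0(t) - 239·L_1(t) - 741·L_2(t) - 1151·L_3(t).
Expanding and collecting terms gives P(t) = -3t^3 - 2t^2 - 3t - 3.
Evaluating at t = 5: P(5) = -443.

-443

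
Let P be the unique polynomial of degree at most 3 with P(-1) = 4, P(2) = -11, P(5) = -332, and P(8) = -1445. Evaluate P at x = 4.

Forward differences of the values at x = -1, 2, 5, 8:
  P  : 4  -11  -332  -1445
  Δ  : -15  -321  -1113
  Δ^2: -306  -792
  Δ^3: -486
The third differences are constant, confirming degree 3.
Interpolating (Newton forward form) and evaluating at x = 4 gives P(4) = -161.

-161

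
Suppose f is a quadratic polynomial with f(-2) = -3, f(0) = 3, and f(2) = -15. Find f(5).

Forward differences of the values at t = -2, 0, 2:
  f  : -3  3  -15
  Δ  : 6  -18
  Δ^2: -24
The second differences are constant, confirming degree 2.
Interpolating (Newton forward form) and evaluating at t = 5 gives f(5) = -87.

-87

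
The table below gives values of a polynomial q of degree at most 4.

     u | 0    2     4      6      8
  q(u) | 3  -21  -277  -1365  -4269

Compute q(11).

Forward differences of the values at u = 0, 2, 4, 6, 8:
  q  : 3  -21  -277  -1365  -4269
  Δ  : -24  -256  -1088  -2904
  Δ^2: -232  -832  -1816
  Δ^3: -600  -984
  Δ^4: -384
The fourth differences are constant, confirming degree 4.
Interpolating (Newton forward form) and evaluating at u = 11 gives q(11) = -30255/2.

-30255/2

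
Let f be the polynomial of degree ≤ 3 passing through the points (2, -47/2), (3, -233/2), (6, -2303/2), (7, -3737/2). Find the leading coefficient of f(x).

Write f(x) = ax^3 + bx^2 + cx + d. Substituting each data point gives a linear system:
  8a + 4b + 2c + d = -47/2
  27a + 9b + 3c + d = -233/2
  216a + 36b + 6c + d = -2303/2
  343a + 49b + 7c + d = -3737/2
Solving the system yields a = -6, b = 3, c = 6, d = 1/2.
So f(x) = -6x^3 + 3x^2 + 6x + 1/2.
The leading coefficient is -6.

-6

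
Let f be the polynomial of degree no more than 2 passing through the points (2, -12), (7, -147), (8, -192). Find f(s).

Write f(s) = as^2 + bs + c. Substituting each data point gives a linear system:
  4a + 2b + c = -12
  49a + 7b + c = -147
  64a + 8b + c = -192
Solving the system yields a = -3, b = 0, c = 0.
So f(s) = -3s^2.
Check: f(8) = -192. ✓

f(s) = -3s^2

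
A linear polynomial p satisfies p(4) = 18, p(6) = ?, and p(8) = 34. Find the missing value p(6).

26

The 2 known points determine the degree-1 polynomial uniquely.
Write p(n) = an + b. Substituting each data point gives a linear system:
  4a + b = 18
  8a + b = 34
Solving the system yields a = 4, b = 2.
So p(n) = 4n + 2.
Then p(6) = 26.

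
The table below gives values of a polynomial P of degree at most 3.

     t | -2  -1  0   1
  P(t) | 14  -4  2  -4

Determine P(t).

P(t) = -6t^3 - 6t^2 + 6t + 2

Using the Lagrange interpolation formula with nodes -2, -1, 0, 1:
  L_0(t) = (t + 1)t(t - 1) / -6
  L_1(t) = (t + 2)t(t - 1) / 2
  L_2(t) = (t + 2)(t + 1)(t - 1) / -2
  L_3(t) = (t + 2)(t + 1)t / 6
Then P(t) = 14·L_0(t) - 4·L_1(t) + 2·L_2(t) - 4·L_3(t).
Expanding and collecting terms gives P(t) = -6t^3 - 6t^2 + 6t + 2.
Check: P(1) = -4. ✓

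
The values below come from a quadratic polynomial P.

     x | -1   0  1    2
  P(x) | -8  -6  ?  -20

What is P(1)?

-10

The 3 known points determine the degree-2 polynomial uniquely.
Write P(x) = ax^2 + bx + c. Substituting each data point gives a linear system:
  a - b + c = -8
  c = -6
  4a + 2b + c = -20
Solving the system yields a = -3, b = -1, c = -6.
So P(x) = -3x^2 - x - 6.
Then P(1) = -10.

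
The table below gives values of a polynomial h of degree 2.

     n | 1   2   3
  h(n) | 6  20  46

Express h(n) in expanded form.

h(n) = 6n^2 - 4n + 4

Using the Lagrange interpolation formula with nodes 1, 2, 3:
  L_0(n) = (n - 2)(n - 3) / 2
  L_1(n) = (n - 1)(n - 3) / -1
  L_2(n) = (n - 1)(n - 2) / 2
Then h(n) = 6·L_0(n) + 20·L_1(n) + 46·L_2(n).
Expanding and collecting terms gives h(n) = 6n² - 4n + 4.
Check: h(3) = 46. ✓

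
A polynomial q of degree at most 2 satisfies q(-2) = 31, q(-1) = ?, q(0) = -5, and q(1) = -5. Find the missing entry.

7

The 3 known points determine the degree-2 polynomial uniquely.
Write q(t) = at^2 + bt + c. Substituting each data point gives a linear system:
  4a - 2b + c = 31
  c = -5
  a + b + c = -5
Solving the system yields a = 6, b = -6, c = -5.
So q(t) = 6t^2 - 6t - 5.
Then q(-1) = 7.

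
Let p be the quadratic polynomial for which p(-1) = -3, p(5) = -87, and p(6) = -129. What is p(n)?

p(n) = -4n^2 + 2n + 3

Using the Lagrange interpolation formula with nodes -1, 5, 6:
  L_0(n) = (n - 5)(n - 6) / 42
  L_1(n) = (n + 1)(n - 6) / -6
  L_2(n) = (n + 1)(n - 5) / 7
Then p(n) = -3·L_0(n) - 87·L_1(n) - 129·L_2(n).
Expanding and collecting terms gives p(n) = -4n² + 2n + 3.
Check: p(-1) = -3. ✓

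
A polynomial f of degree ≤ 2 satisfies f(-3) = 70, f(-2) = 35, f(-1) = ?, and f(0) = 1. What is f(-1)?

12

On equispaced nodes a degree-2 polynomial has vanishing third forward difference, so
  - f(-3) + 3·f(-2) - 3·f(-1) + f(0) = 0.
Substituting the known values and solving for f(-1):
  -3·f(-1) = -36
  f(-1) = 12.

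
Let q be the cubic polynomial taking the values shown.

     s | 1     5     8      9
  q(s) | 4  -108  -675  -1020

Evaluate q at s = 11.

Write q(s) = as^3 + bs^2 + cs + d. Substituting each data point gives a linear system:
  a + b + c + d = 4
  125a + 25b + 5c + d = -108
  512a + 64b + 8c + d = -675
  729a + 81b + 9c + d = -1020
Solving the system yields a = -2, b = 5, c = 4, d = -3.
So q(s) = -2s^3 + 5s^2 + 4s - 3.
Then q(11) = -2016.

-2016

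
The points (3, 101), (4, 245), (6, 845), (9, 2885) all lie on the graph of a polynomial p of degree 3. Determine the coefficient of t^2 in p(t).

0

Write p(t) = at^3 + bt^2 + ct + d. Substituting each data point gives a linear system:
  27a + 9b + 3c + d = 101
  64a + 16b + 4c + d = 245
  216a + 36b + 6c + d = 845
  729a + 81b + 9c + d = 2885
Solving the system yields a = 4, b = 0, c = -4, d = 5.
So p(t) = 4t^3 - 4t + 5.
The coefficient of t^2 is 0.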